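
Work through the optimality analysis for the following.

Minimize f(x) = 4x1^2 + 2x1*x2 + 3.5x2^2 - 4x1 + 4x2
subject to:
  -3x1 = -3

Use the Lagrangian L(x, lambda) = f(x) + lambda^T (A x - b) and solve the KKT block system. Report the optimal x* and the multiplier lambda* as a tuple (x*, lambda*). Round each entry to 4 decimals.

Form the Lagrangian:
  L(x, lambda) = (1/2) x^T Q x + c^T x + lambda^T (A x - b)
Stationarity (grad_x L = 0): Q x + c + A^T lambda = 0.
Primal feasibility: A x = b.

This gives the KKT block system:
  [ Q   A^T ] [ x     ]   [-c ]
  [ A    0  ] [ lambda ] = [ b ]

Solving the linear system:
  x*      = (1, -0.8571)
  lambda* = (0.7619)
  f(x*)   = -2.5714

x* = (1, -0.8571), lambda* = (0.7619)


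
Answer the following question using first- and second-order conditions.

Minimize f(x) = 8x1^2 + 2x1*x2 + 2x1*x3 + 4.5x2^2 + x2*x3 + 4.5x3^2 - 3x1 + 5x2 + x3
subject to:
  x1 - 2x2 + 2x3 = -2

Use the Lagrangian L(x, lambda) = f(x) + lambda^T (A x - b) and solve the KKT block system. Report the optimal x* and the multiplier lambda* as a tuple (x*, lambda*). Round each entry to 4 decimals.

Form the Lagrangian:
  L(x, lambda) = (1/2) x^T Q x + c^T x + lambda^T (A x - b)
Stationarity (grad_x L = 0): Q x + c + A^T lambda = 0.
Primal feasibility: A x = b.

This gives the KKT block system:
  [ Q   A^T ] [ x     ]   [-c ]
  [ A    0  ] [ lambda ] = [ b ]

Solving the linear system:
  x*      = (0.0741, 0.2037, -0.8333)
  lambda* = (3.0741)
  f(x*)   = 3.0556

x* = (0.0741, 0.2037, -0.8333), lambda* = (3.0741)


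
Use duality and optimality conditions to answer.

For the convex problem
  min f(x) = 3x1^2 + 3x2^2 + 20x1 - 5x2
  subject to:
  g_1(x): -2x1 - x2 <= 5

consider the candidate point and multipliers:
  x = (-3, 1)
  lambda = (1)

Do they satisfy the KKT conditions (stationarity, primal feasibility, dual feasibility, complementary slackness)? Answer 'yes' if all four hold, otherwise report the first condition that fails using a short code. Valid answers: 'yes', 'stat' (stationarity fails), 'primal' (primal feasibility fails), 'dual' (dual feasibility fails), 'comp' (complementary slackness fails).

Gradient of f: grad f(x) = Q x + c = (2, 1)
Constraint values g_i(x) = a_i^T x - b_i:
  g_1((-3, 1)) = 0
Stationarity residual: grad f(x) + sum_i lambda_i a_i = (0, 0)
  -> stationarity OK
Primal feasibility (all g_i <= 0): OK
Dual feasibility (all lambda_i >= 0): OK
Complementary slackness (lambda_i * g_i(x) = 0 for all i): OK

Verdict: yes, KKT holds.

yes


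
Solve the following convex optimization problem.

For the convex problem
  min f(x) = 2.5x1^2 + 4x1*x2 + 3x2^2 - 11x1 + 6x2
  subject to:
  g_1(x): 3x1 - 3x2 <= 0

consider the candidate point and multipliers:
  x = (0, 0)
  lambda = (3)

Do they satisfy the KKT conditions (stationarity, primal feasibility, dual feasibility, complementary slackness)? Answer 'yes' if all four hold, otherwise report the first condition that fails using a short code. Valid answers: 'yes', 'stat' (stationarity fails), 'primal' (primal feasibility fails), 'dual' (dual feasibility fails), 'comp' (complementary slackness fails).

Gradient of f: grad f(x) = Q x + c = (-11, 6)
Constraint values g_i(x) = a_i^T x - b_i:
  g_1((0, 0)) = 0
Stationarity residual: grad f(x) + sum_i lambda_i a_i = (-2, -3)
  -> stationarity FAILS
Primal feasibility (all g_i <= 0): OK
Dual feasibility (all lambda_i >= 0): OK
Complementary slackness (lambda_i * g_i(x) = 0 for all i): OK

Verdict: the first failing condition is stationarity -> stat.

stat


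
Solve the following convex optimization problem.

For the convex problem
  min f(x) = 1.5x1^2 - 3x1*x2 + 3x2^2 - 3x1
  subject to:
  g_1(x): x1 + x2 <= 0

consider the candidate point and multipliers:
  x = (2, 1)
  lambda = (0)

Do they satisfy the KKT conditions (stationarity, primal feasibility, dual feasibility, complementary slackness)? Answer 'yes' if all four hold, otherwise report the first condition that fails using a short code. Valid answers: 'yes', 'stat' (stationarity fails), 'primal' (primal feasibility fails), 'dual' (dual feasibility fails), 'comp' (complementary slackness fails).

Gradient of f: grad f(x) = Q x + c = (0, 0)
Constraint values g_i(x) = a_i^T x - b_i:
  g_1((2, 1)) = 3
Stationarity residual: grad f(x) + sum_i lambda_i a_i = (0, 0)
  -> stationarity OK
Primal feasibility (all g_i <= 0): FAILS
Dual feasibility (all lambda_i >= 0): OK
Complementary slackness (lambda_i * g_i(x) = 0 for all i): OK

Verdict: the first failing condition is primal_feasibility -> primal.

primal


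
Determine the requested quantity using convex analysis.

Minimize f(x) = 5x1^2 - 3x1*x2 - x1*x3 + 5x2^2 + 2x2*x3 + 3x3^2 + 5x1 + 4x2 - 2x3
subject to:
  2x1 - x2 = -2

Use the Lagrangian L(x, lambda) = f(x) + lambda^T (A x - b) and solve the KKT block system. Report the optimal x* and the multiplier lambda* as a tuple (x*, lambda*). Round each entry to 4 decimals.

Form the Lagrangian:
  L(x, lambda) = (1/2) x^T Q x + c^T x + lambda^T (A x - b)
Stationarity (grad_x L = 0): Q x + c + A^T lambda = 0.
Primal feasibility: A x = b.

This gives the KKT block system:
  [ Q   A^T ] [ x     ]   [-c ]
  [ A    0  ] [ lambda ] = [ b ]

Solving the linear system:
  x*      = (-1.2603, -0.5205, 0.2968)
  lambda* = (3.1689)
  f(x*)   = -1.3196

x* = (-1.2603, -0.5205, 0.2968), lambda* = (3.1689)


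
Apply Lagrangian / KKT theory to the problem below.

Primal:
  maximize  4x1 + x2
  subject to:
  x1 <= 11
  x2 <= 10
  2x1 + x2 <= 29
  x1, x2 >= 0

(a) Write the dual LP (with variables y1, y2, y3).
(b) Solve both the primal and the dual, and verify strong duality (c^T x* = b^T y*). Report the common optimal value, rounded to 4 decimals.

The standard primal-dual pair for 'max c^T x s.t. A x <= b, x >= 0' is:
  Dual:  min b^T y  s.t.  A^T y >= c,  y >= 0.

So the dual LP is:
  minimize  11y1 + 10y2 + 29y3
  subject to:
    y1 + 2y3 >= 4
    y2 + y3 >= 1
    y1, y2, y3 >= 0

Solving the primal: x* = (11, 7).
  primal value c^T x* = 51.
Solving the dual: y* = (2, 0, 1).
  dual value b^T y* = 51.
Strong duality: c^T x* = b^T y*. Confirmed.

51


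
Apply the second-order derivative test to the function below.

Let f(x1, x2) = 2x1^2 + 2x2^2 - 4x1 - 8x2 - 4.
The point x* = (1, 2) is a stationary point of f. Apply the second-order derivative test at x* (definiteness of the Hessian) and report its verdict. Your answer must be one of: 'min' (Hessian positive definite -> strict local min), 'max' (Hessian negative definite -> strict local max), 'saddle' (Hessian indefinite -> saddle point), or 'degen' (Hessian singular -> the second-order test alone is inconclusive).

Compute the Hessian H = grad^2 f:
  H = [[4, 0], [0, 4]]
Verify stationarity: grad f(x*) = H x* + g = (0, 0).
Eigenvalues of H: 4, 4.
Both eigenvalues > 0, so H is positive definite -> x* is a strict local min.

min


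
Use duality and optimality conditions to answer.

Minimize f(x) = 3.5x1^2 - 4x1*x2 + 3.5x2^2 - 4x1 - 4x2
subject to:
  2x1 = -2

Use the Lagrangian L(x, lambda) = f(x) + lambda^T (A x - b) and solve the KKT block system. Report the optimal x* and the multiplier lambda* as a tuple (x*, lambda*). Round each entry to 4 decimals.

Form the Lagrangian:
  L(x, lambda) = (1/2) x^T Q x + c^T x + lambda^T (A x - b)
Stationarity (grad_x L = 0): Q x + c + A^T lambda = 0.
Primal feasibility: A x = b.

This gives the KKT block system:
  [ Q   A^T ] [ x     ]   [-c ]
  [ A    0  ] [ lambda ] = [ b ]

Solving the linear system:
  x*      = (-1, 0)
  lambda* = (5.5)
  f(x*)   = 7.5

x* = (-1, 0), lambda* = (5.5)


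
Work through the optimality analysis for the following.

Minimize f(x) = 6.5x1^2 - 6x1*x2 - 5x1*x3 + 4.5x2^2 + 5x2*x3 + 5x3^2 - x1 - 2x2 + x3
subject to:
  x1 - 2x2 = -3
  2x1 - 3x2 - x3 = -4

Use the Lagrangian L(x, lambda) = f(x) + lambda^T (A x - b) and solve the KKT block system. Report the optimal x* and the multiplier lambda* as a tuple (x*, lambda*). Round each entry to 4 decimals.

Form the Lagrangian:
  L(x, lambda) = (1/2) x^T Q x + c^T x + lambda^T (A x - b)
Stationarity (grad_x L = 0): Q x + c + A^T lambda = 0.
Primal feasibility: A x = b.

This gives the KKT block system:
  [ Q   A^T ] [ x     ]   [-c ]
  [ A    0  ] [ lambda ] = [ b ]

Solving the linear system:
  x*      = (0.1351, 1.5676, -0.4324)
  lambda* = (-1.1892, 3.8378)
  f(x*)   = 4.0405

x* = (0.1351, 1.5676, -0.4324), lambda* = (-1.1892, 3.8378)


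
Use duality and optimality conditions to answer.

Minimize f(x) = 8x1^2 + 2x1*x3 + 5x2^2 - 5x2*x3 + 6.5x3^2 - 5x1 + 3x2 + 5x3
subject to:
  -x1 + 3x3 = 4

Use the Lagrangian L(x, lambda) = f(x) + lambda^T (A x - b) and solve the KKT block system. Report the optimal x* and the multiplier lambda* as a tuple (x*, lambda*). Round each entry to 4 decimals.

Form the Lagrangian:
  L(x, lambda) = (1/2) x^T Q x + c^T x + lambda^T (A x - b)
Stationarity (grad_x L = 0): Q x + c + A^T lambda = 0.
Primal feasibility: A x = b.

This gives the KKT block system:
  [ Q   A^T ] [ x     ]   [-c ]
  [ A    0  ] [ lambda ] = [ b ]

Solving the linear system:
  x*      = (-0.2432, 0.3261, 1.2523)
  lambda* = (-6.3874)
  f(x*)   = 17.0027

x* = (-0.2432, 0.3261, 1.2523), lambda* = (-6.3874)


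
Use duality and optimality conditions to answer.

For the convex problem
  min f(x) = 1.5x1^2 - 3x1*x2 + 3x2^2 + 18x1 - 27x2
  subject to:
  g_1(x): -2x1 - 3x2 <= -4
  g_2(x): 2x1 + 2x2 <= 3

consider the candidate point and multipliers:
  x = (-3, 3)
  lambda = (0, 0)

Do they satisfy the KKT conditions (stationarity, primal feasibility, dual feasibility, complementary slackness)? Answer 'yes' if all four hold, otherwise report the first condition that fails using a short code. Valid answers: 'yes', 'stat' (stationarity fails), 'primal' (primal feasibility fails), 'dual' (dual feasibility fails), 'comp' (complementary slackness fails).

Gradient of f: grad f(x) = Q x + c = (0, 0)
Constraint values g_i(x) = a_i^T x - b_i:
  g_1((-3, 3)) = 1
  g_2((-3, 3)) = -3
Stationarity residual: grad f(x) + sum_i lambda_i a_i = (0, 0)
  -> stationarity OK
Primal feasibility (all g_i <= 0): FAILS
Dual feasibility (all lambda_i >= 0): OK
Complementary slackness (lambda_i * g_i(x) = 0 for all i): OK

Verdict: the first failing condition is primal_feasibility -> primal.

primal


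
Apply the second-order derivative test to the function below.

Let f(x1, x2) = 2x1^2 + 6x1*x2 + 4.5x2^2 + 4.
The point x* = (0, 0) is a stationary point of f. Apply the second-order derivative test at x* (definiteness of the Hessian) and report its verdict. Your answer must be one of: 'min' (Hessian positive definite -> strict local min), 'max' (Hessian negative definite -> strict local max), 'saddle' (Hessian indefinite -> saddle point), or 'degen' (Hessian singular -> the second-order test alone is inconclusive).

Compute the Hessian H = grad^2 f:
  H = [[4, 6], [6, 9]]
Verify stationarity: grad f(x*) = H x* + g = (0, 0).
Eigenvalues of H: 0, 13.
H has a zero eigenvalue (singular; positive semidefinite but not definite), so H is neither positive definite, negative definite, nor indefinite. The second-order test alone is inconclusive -> degen.
(Indeed, f is constant along the null direction of H through x*, so x* is not a strict local extremum.)

degen


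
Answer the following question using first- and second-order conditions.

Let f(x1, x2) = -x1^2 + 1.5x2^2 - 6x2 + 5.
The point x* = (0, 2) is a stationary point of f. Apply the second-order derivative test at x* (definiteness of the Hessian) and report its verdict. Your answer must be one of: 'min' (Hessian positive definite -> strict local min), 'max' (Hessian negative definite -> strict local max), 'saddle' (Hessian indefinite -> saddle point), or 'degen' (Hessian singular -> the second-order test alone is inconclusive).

Compute the Hessian H = grad^2 f:
  H = [[-2, 0], [0, 3]]
Verify stationarity: grad f(x*) = H x* + g = (0, 0).
Eigenvalues of H: -2, 3.
Eigenvalues have mixed signs, so H is indefinite -> x* is a saddle point.

saddle


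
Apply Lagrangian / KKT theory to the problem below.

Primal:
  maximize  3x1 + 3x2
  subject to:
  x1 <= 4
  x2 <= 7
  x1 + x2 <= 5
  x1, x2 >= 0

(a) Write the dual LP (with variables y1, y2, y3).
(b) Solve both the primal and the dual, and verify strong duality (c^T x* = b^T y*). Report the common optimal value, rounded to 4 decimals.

The standard primal-dual pair for 'max c^T x s.t. A x <= b, x >= 0' is:
  Dual:  min b^T y  s.t.  A^T y >= c,  y >= 0.

So the dual LP is:
  minimize  4y1 + 7y2 + 5y3
  subject to:
    y1 + y3 >= 3
    y2 + y3 >= 3
    y1, y2, y3 >= 0

Solving the primal: x* = (0, 5).
  primal value c^T x* = 15.
Solving the dual: y* = (0, 0, 3).
  dual value b^T y* = 15.
Strong duality: c^T x* = b^T y*. Confirmed.

15


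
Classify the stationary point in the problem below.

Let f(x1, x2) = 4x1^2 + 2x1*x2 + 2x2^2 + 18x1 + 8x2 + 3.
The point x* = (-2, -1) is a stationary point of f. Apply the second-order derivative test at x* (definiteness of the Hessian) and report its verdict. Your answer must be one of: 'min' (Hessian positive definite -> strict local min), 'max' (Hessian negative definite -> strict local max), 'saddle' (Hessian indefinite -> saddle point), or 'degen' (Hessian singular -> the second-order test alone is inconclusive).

Compute the Hessian H = grad^2 f:
  H = [[8, 2], [2, 4]]
Verify stationarity: grad f(x*) = H x* + g = (0, 0).
Eigenvalues of H: 3.1716, 8.8284.
Both eigenvalues > 0, so H is positive definite -> x* is a strict local min.

min


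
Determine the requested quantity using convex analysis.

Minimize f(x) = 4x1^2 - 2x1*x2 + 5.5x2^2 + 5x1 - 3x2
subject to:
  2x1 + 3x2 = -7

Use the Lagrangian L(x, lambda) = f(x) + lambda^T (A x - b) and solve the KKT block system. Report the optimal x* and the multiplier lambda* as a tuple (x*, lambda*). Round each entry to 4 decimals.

Form the Lagrangian:
  L(x, lambda) = (1/2) x^T Q x + c^T x + lambda^T (A x - b)
Stationarity (grad_x L = 0): Q x + c + A^T lambda = 0.
Primal feasibility: A x = b.

This gives the KKT block system:
  [ Q   A^T ] [ x     ]   [-c ]
  [ A    0  ] [ lambda ] = [ b ]

Solving the linear system:
  x*      = (-1.85, -1.1)
  lambda* = (3.8)
  f(x*)   = 10.325

x* = (-1.85, -1.1), lambda* = (3.8)


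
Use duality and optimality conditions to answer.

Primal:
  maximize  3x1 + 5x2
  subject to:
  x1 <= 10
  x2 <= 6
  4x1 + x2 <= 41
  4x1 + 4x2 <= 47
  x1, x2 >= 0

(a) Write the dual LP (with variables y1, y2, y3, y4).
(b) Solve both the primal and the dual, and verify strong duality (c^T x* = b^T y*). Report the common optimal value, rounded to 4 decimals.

The standard primal-dual pair for 'max c^T x s.t. A x <= b, x >= 0' is:
  Dual:  min b^T y  s.t.  A^T y >= c,  y >= 0.

So the dual LP is:
  minimize  10y1 + 6y2 + 41y3 + 47y4
  subject to:
    y1 + 4y3 + 4y4 >= 3
    y2 + y3 + 4y4 >= 5
    y1, y2, y3, y4 >= 0

Solving the primal: x* = (5.75, 6).
  primal value c^T x* = 47.25.
Solving the dual: y* = (0, 2, 0, 0.75).
  dual value b^T y* = 47.25.
Strong duality: c^T x* = b^T y*. Confirmed.

47.25


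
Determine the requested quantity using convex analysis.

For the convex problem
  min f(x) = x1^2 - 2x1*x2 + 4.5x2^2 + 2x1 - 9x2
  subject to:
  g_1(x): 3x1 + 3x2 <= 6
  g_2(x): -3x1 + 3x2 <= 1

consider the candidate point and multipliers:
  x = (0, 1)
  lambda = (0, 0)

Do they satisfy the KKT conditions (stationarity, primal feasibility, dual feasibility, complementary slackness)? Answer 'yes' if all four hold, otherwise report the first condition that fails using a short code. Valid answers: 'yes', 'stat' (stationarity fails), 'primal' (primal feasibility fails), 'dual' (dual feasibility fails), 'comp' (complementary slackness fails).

Gradient of f: grad f(x) = Q x + c = (0, 0)
Constraint values g_i(x) = a_i^T x - b_i:
  g_1((0, 1)) = -3
  g_2((0, 1)) = 2
Stationarity residual: grad f(x) + sum_i lambda_i a_i = (0, 0)
  -> stationarity OK
Primal feasibility (all g_i <= 0): FAILS
Dual feasibility (all lambda_i >= 0): OK
Complementary slackness (lambda_i * g_i(x) = 0 for all i): OK

Verdict: the first failing condition is primal_feasibility -> primal.

primal


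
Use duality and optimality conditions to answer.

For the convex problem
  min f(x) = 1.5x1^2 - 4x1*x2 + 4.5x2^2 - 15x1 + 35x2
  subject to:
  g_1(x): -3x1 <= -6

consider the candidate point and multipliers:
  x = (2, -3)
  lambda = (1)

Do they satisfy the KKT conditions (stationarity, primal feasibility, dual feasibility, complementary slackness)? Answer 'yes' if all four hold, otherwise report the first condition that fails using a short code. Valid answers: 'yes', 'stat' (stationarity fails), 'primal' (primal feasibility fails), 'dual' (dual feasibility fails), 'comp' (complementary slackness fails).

Gradient of f: grad f(x) = Q x + c = (3, 0)
Constraint values g_i(x) = a_i^T x - b_i:
  g_1((2, -3)) = 0
Stationarity residual: grad f(x) + sum_i lambda_i a_i = (0, 0)
  -> stationarity OK
Primal feasibility (all g_i <= 0): OK
Dual feasibility (all lambda_i >= 0): OK
Complementary slackness (lambda_i * g_i(x) = 0 for all i): OK

Verdict: yes, KKT holds.

yes


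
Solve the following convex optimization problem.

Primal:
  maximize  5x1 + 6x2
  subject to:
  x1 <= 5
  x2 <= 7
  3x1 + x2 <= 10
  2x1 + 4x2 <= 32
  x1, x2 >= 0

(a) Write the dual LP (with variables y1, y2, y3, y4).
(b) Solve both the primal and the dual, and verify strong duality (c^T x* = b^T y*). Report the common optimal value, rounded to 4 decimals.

The standard primal-dual pair for 'max c^T x s.t. A x <= b, x >= 0' is:
  Dual:  min b^T y  s.t.  A^T y >= c,  y >= 0.

So the dual LP is:
  minimize  5y1 + 7y2 + 10y3 + 32y4
  subject to:
    y1 + 3y3 + 2y4 >= 5
    y2 + y3 + 4y4 >= 6
    y1, y2, y3, y4 >= 0

Solving the primal: x* = (1, 7).
  primal value c^T x* = 47.
Solving the dual: y* = (0, 4.3333, 1.6667, 0).
  dual value b^T y* = 47.
Strong duality: c^T x* = b^T y*. Confirmed.

47


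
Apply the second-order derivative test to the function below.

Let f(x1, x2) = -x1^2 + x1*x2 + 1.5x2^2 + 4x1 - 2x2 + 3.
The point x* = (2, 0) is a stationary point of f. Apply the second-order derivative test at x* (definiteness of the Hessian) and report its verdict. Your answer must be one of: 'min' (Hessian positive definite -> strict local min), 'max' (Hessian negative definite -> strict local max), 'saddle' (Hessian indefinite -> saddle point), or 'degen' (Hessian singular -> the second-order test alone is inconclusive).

Compute the Hessian H = grad^2 f:
  H = [[-2, 1], [1, 3]]
Verify stationarity: grad f(x*) = H x* + g = (0, 0).
Eigenvalues of H: -2.1926, 3.1926.
Eigenvalues have mixed signs, so H is indefinite -> x* is a saddle point.

saddle


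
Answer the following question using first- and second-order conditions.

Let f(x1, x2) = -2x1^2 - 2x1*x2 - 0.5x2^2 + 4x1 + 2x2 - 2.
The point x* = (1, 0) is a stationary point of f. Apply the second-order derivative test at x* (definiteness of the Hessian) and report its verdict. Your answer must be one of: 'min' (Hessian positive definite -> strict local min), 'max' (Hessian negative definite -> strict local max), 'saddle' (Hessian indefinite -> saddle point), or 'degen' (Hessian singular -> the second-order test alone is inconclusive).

Compute the Hessian H = grad^2 f:
  H = [[-4, -2], [-2, -1]]
Verify stationarity: grad f(x*) = H x* + g = (0, 0).
Eigenvalues of H: -5, 0.
H has a zero eigenvalue (singular; negative semidefinite but not definite), so H is neither positive definite, negative definite, nor indefinite. The second-order test alone is inconclusive -> degen.
(Indeed, f is constant along the null direction of H through x*, so x* is not a strict local extremum.)

degen


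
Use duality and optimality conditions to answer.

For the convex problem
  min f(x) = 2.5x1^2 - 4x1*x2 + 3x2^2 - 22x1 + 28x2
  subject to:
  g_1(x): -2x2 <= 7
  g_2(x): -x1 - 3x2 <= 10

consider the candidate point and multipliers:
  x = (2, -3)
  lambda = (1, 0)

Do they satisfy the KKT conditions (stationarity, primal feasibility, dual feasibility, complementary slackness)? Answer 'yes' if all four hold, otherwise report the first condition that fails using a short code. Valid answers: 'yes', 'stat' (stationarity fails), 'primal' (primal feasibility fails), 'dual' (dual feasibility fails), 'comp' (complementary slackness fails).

Gradient of f: grad f(x) = Q x + c = (0, 2)
Constraint values g_i(x) = a_i^T x - b_i:
  g_1((2, -3)) = -1
  g_2((2, -3)) = -3
Stationarity residual: grad f(x) + sum_i lambda_i a_i = (0, 0)
  -> stationarity OK
Primal feasibility (all g_i <= 0): OK
Dual feasibility (all lambda_i >= 0): OK
Complementary slackness (lambda_i * g_i(x) = 0 for all i): FAILS

Verdict: the first failing condition is complementary_slackness -> comp.

comp


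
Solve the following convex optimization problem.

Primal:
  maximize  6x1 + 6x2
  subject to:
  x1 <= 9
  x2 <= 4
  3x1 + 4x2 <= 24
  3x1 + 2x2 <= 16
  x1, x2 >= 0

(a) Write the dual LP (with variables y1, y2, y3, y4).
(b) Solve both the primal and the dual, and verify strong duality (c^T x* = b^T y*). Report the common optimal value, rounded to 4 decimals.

The standard primal-dual pair for 'max c^T x s.t. A x <= b, x >= 0' is:
  Dual:  min b^T y  s.t.  A^T y >= c,  y >= 0.

So the dual LP is:
  minimize  9y1 + 4y2 + 24y3 + 16y4
  subject to:
    y1 + 3y3 + 3y4 >= 6
    y2 + 4y3 + 2y4 >= 6
    y1, y2, y3, y4 >= 0

Solving the primal: x* = (2.6667, 4).
  primal value c^T x* = 40.
Solving the dual: y* = (0, 2, 0, 2).
  dual value b^T y* = 40.
Strong duality: c^T x* = b^T y*. Confirmed.

40


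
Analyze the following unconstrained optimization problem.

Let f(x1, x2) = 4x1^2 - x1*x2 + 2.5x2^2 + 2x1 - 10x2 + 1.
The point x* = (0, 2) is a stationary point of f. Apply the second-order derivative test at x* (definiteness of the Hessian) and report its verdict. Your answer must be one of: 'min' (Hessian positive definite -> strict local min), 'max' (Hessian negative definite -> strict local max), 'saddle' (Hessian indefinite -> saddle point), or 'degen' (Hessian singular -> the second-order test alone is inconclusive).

Compute the Hessian H = grad^2 f:
  H = [[8, -1], [-1, 5]]
Verify stationarity: grad f(x*) = H x* + g = (0, 0).
Eigenvalues of H: 4.6972, 8.3028.
Both eigenvalues > 0, so H is positive definite -> x* is a strict local min.

min


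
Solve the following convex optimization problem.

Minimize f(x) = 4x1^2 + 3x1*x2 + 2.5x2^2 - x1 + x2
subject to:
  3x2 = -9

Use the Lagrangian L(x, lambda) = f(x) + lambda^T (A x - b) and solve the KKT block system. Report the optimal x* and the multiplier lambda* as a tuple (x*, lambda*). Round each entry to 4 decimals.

Form the Lagrangian:
  L(x, lambda) = (1/2) x^T Q x + c^T x + lambda^T (A x - b)
Stationarity (grad_x L = 0): Q x + c + A^T lambda = 0.
Primal feasibility: A x = b.

This gives the KKT block system:
  [ Q   A^T ] [ x     ]   [-c ]
  [ A    0  ] [ lambda ] = [ b ]

Solving the linear system:
  x*      = (1.25, -3)
  lambda* = (3.4167)
  f(x*)   = 13.25

x* = (1.25, -3), lambda* = (3.4167)


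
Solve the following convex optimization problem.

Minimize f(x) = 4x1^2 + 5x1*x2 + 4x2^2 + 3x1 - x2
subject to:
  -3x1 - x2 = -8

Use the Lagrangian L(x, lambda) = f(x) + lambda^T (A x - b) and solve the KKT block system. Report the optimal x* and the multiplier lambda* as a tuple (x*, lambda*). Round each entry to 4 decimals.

Form the Lagrangian:
  L(x, lambda) = (1/2) x^T Q x + c^T x + lambda^T (A x - b)
Stationarity (grad_x L = 0): Q x + c + A^T lambda = 0.
Primal feasibility: A x = b.

This gives the KKT block system:
  [ Q   A^T ] [ x     ]   [-c ]
  [ A    0  ] [ lambda ] = [ b ]

Solving the linear system:
  x*      = (2.92, -0.76)
  lambda* = (7.52)
  f(x*)   = 34.84

x* = (2.92, -0.76), lambda* = (7.52)


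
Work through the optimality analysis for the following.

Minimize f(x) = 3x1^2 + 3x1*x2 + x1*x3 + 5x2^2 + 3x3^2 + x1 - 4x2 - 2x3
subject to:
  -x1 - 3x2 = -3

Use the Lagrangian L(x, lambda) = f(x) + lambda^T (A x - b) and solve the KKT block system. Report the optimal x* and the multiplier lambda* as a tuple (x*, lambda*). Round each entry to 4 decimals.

Form the Lagrangian:
  L(x, lambda) = (1/2) x^T Q x + c^T x + lambda^T (A x - b)
Stationarity (grad_x L = 0): Q x + c + A^T lambda = 0.
Primal feasibility: A x = b.

This gives the KKT block system:
  [ Q   A^T ] [ x     ]   [-c ]
  [ A    0  ] [ lambda ] = [ b ]

Solving the linear system:
  x*      = (-0.4719, 1.1573, 0.412)
  lambda* = (2.0524)
  f(x*)   = 0.1161

x* = (-0.4719, 1.1573, 0.412), lambda* = (2.0524)


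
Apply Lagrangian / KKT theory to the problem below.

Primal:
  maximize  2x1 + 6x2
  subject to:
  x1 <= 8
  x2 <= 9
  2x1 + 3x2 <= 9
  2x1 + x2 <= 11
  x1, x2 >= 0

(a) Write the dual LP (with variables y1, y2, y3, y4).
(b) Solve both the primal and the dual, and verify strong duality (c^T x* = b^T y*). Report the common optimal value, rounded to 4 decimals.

The standard primal-dual pair for 'max c^T x s.t. A x <= b, x >= 0' is:
  Dual:  min b^T y  s.t.  A^T y >= c,  y >= 0.

So the dual LP is:
  minimize  8y1 + 9y2 + 9y3 + 11y4
  subject to:
    y1 + 2y3 + 2y4 >= 2
    y2 + 3y3 + y4 >= 6
    y1, y2, y3, y4 >= 0

Solving the primal: x* = (0, 3).
  primal value c^T x* = 18.
Solving the dual: y* = (0, 0, 2, 0).
  dual value b^T y* = 18.
Strong duality: c^T x* = b^T y*. Confirmed.

18


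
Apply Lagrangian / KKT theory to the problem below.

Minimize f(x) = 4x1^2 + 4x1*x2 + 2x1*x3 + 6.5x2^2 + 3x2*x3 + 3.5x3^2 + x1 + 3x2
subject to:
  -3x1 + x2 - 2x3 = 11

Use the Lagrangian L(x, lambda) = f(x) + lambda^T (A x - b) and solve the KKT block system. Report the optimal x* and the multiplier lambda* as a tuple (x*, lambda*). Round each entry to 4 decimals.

Form the Lagrangian:
  L(x, lambda) = (1/2) x^T Q x + c^T x + lambda^T (A x - b)
Stationarity (grad_x L = 0): Q x + c + A^T lambda = 0.
Primal feasibility: A x = b.

This gives the KKT block system:
  [ Q   A^T ] [ x     ]   [-c ]
  [ A    0  ] [ lambda ] = [ b ]

Solving the linear system:
  x*      = (-2.3658, 1.212, -1.3453)
  lambda* = (-5.2564)
  f(x*)   = 29.5453

x* = (-2.3658, 1.212, -1.3453), lambda* = (-5.2564)


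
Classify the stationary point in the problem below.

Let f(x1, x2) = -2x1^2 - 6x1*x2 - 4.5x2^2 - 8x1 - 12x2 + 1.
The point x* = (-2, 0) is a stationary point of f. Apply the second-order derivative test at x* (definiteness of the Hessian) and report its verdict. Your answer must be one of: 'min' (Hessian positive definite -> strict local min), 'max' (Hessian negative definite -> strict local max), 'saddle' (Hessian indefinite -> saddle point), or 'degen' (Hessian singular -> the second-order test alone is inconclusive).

Compute the Hessian H = grad^2 f:
  H = [[-4, -6], [-6, -9]]
Verify stationarity: grad f(x*) = H x* + g = (0, 0).
Eigenvalues of H: -13, 0.
H has a zero eigenvalue (singular; negative semidefinite but not definite), so H is neither positive definite, negative definite, nor indefinite. The second-order test alone is inconclusive -> degen.
(Indeed, f is constant along the null direction of H through x*, so x* is not a strict local extremum.)

degen


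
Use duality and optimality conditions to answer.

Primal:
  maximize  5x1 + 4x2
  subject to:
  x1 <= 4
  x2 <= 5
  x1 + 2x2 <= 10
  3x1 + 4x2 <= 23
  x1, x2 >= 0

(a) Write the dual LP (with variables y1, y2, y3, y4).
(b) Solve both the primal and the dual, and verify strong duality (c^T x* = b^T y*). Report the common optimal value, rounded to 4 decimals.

The standard primal-dual pair for 'max c^T x s.t. A x <= b, x >= 0' is:
  Dual:  min b^T y  s.t.  A^T y >= c,  y >= 0.

So the dual LP is:
  minimize  4y1 + 5y2 + 10y3 + 23y4
  subject to:
    y1 + y3 + 3y4 >= 5
    y2 + 2y3 + 4y4 >= 4
    y1, y2, y3, y4 >= 0

Solving the primal: x* = (4, 2.75).
  primal value c^T x* = 31.
Solving the dual: y* = (2, 0, 0, 1).
  dual value b^T y* = 31.
Strong duality: c^T x* = b^T y*. Confirmed.

31


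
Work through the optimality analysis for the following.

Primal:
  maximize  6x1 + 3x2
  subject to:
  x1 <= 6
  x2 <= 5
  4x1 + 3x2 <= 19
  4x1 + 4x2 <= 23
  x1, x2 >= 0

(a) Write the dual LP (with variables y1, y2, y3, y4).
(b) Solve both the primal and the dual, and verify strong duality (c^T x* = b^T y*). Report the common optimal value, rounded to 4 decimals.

The standard primal-dual pair for 'max c^T x s.t. A x <= b, x >= 0' is:
  Dual:  min b^T y  s.t.  A^T y >= c,  y >= 0.

So the dual LP is:
  minimize  6y1 + 5y2 + 19y3 + 23y4
  subject to:
    y1 + 4y3 + 4y4 >= 6
    y2 + 3y3 + 4y4 >= 3
    y1, y2, y3, y4 >= 0

Solving the primal: x* = (4.75, 0).
  primal value c^T x* = 28.5.
Solving the dual: y* = (0, 0, 1.5, 0).
  dual value b^T y* = 28.5.
Strong duality: c^T x* = b^T y*. Confirmed.

28.5


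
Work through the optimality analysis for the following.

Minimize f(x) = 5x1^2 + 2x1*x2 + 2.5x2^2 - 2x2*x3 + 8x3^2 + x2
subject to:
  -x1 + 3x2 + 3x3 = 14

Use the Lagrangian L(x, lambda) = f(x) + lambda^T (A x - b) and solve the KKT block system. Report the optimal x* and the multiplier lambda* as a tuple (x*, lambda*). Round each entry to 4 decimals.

Form the Lagrangian:
  L(x, lambda) = (1/2) x^T Q x + c^T x + lambda^T (A x - b)
Stationarity (grad_x L = 0): Q x + c + A^T lambda = 0.
Primal feasibility: A x = b.

This gives the KKT block system:
  [ Q   A^T ] [ x     ]   [-c ]
  [ A    0  ] [ lambda ] = [ b ]

Solving the linear system:
  x*      = (-1.0423, 3.1532, 1.166)
  lambda* = (-4.1165)
  f(x*)   = 30.3923

x* = (-1.0423, 3.1532, 1.166), lambda* = (-4.1165)


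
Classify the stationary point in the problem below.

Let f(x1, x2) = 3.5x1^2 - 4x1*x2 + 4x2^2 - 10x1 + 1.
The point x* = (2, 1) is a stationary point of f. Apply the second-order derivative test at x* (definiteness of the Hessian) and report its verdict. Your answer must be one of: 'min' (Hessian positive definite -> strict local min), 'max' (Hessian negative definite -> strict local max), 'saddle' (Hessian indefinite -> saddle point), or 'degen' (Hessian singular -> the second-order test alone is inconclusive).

Compute the Hessian H = grad^2 f:
  H = [[7, -4], [-4, 8]]
Verify stationarity: grad f(x*) = H x* + g = (0, 0).
Eigenvalues of H: 3.4689, 11.5311.
Both eigenvalues > 0, so H is positive definite -> x* is a strict local min.

min


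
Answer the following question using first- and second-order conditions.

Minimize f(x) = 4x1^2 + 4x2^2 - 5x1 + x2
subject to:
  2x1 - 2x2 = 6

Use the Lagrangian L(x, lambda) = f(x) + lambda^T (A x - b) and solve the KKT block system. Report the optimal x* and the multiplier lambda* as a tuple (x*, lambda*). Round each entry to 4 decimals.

Form the Lagrangian:
  L(x, lambda) = (1/2) x^T Q x + c^T x + lambda^T (A x - b)
Stationarity (grad_x L = 0): Q x + c + A^T lambda = 0.
Primal feasibility: A x = b.

This gives the KKT block system:
  [ Q   A^T ] [ x     ]   [-c ]
  [ A    0  ] [ lambda ] = [ b ]

Solving the linear system:
  x*      = (1.75, -1.25)
  lambda* = (-4.5)
  f(x*)   = 8.5

x* = (1.75, -1.25), lambda* = (-4.5)


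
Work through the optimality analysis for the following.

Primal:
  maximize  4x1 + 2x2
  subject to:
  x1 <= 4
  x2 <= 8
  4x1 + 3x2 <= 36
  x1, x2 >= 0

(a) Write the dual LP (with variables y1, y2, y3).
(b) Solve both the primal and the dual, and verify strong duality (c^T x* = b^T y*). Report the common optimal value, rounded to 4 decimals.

The standard primal-dual pair for 'max c^T x s.t. A x <= b, x >= 0' is:
  Dual:  min b^T y  s.t.  A^T y >= c,  y >= 0.

So the dual LP is:
  minimize  4y1 + 8y2 + 36y3
  subject to:
    y1 + 4y3 >= 4
    y2 + 3y3 >= 2
    y1, y2, y3 >= 0

Solving the primal: x* = (4, 6.6667).
  primal value c^T x* = 29.3333.
Solving the dual: y* = (1.3333, 0, 0.6667).
  dual value b^T y* = 29.3333.
Strong duality: c^T x* = b^T y*. Confirmed.

29.3333


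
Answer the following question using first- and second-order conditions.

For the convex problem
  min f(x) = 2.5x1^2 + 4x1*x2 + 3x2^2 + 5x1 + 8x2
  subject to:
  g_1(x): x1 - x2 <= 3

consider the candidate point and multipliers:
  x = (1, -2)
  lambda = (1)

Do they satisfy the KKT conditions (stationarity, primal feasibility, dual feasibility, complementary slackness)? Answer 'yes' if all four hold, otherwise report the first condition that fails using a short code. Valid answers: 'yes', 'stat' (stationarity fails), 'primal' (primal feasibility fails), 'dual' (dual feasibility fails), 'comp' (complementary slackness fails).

Gradient of f: grad f(x) = Q x + c = (2, 0)
Constraint values g_i(x) = a_i^T x - b_i:
  g_1((1, -2)) = 0
Stationarity residual: grad f(x) + sum_i lambda_i a_i = (3, -1)
  -> stationarity FAILS
Primal feasibility (all g_i <= 0): OK
Dual feasibility (all lambda_i >= 0): OK
Complementary slackness (lambda_i * g_i(x) = 0 for all i): OK

Verdict: the first failing condition is stationarity -> stat.

stat


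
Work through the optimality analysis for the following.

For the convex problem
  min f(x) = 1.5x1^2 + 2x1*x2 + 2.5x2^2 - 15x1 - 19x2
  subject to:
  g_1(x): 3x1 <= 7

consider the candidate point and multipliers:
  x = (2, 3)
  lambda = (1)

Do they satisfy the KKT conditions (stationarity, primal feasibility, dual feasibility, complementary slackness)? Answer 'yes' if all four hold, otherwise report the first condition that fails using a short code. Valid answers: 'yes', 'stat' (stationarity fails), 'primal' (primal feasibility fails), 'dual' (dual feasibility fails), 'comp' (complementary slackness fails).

Gradient of f: grad f(x) = Q x + c = (-3, 0)
Constraint values g_i(x) = a_i^T x - b_i:
  g_1((2, 3)) = -1
Stationarity residual: grad f(x) + sum_i lambda_i a_i = (0, 0)
  -> stationarity OK
Primal feasibility (all g_i <= 0): OK
Dual feasibility (all lambda_i >= 0): OK
Complementary slackness (lambda_i * g_i(x) = 0 for all i): FAILS

Verdict: the first failing condition is complementary_slackness -> comp.

comp


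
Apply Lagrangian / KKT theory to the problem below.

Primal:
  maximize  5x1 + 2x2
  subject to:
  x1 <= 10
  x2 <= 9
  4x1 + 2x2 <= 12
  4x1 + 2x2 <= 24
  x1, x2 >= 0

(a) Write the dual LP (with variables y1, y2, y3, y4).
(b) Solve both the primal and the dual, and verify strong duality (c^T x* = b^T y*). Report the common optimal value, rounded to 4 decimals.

The standard primal-dual pair for 'max c^T x s.t. A x <= b, x >= 0' is:
  Dual:  min b^T y  s.t.  A^T y >= c,  y >= 0.

So the dual LP is:
  minimize  10y1 + 9y2 + 12y3 + 24y4
  subject to:
    y1 + 4y3 + 4y4 >= 5
    y2 + 2y3 + 2y4 >= 2
    y1, y2, y3, y4 >= 0

Solving the primal: x* = (3, 0).
  primal value c^T x* = 15.
Solving the dual: y* = (0, 0, 1.25, 0).
  dual value b^T y* = 15.
Strong duality: c^T x* = b^T y*. Confirmed.

15


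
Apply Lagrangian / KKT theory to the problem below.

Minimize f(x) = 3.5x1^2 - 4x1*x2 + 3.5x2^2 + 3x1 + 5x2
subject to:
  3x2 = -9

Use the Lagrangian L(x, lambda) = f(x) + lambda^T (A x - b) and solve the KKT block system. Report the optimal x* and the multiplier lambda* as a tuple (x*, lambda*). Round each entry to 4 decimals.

Form the Lagrangian:
  L(x, lambda) = (1/2) x^T Q x + c^T x + lambda^T (A x - b)
Stationarity (grad_x L = 0): Q x + c + A^T lambda = 0.
Primal feasibility: A x = b.

This gives the KKT block system:
  [ Q   A^T ] [ x     ]   [-c ]
  [ A    0  ] [ lambda ] = [ b ]

Solving the linear system:
  x*      = (-2.1429, -3)
  lambda* = (2.4762)
  f(x*)   = 0.4286

x* = (-2.1429, -3), lambda* = (2.4762)


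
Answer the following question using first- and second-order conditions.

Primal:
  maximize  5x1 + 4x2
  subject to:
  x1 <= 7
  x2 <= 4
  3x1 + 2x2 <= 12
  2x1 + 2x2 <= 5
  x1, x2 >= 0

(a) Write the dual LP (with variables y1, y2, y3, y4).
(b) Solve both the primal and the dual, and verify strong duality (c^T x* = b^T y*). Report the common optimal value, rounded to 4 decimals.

The standard primal-dual pair for 'max c^T x s.t. A x <= b, x >= 0' is:
  Dual:  min b^T y  s.t.  A^T y >= c,  y >= 0.

So the dual LP is:
  minimize  7y1 + 4y2 + 12y3 + 5y4
  subject to:
    y1 + 3y3 + 2y4 >= 5
    y2 + 2y3 + 2y4 >= 4
    y1, y2, y3, y4 >= 0

Solving the primal: x* = (2.5, 0).
  primal value c^T x* = 12.5.
Solving the dual: y* = (0, 0, 0, 2.5).
  dual value b^T y* = 12.5.
Strong duality: c^T x* = b^T y*. Confirmed.

12.5


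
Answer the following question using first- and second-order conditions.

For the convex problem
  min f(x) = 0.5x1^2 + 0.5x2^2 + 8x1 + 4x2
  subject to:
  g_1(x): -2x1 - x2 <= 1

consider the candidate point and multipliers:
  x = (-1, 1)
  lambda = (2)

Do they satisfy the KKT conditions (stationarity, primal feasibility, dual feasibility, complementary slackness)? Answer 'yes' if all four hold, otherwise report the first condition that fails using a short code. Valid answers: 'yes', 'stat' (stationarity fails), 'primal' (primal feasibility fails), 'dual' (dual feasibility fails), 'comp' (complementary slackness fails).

Gradient of f: grad f(x) = Q x + c = (7, 5)
Constraint values g_i(x) = a_i^T x - b_i:
  g_1((-1, 1)) = 0
Stationarity residual: grad f(x) + sum_i lambda_i a_i = (3, 3)
  -> stationarity FAILS
Primal feasibility (all g_i <= 0): OK
Dual feasibility (all lambda_i >= 0): OK
Complementary slackness (lambda_i * g_i(x) = 0 for all i): OK

Verdict: the first failing condition is stationarity -> stat.

stat


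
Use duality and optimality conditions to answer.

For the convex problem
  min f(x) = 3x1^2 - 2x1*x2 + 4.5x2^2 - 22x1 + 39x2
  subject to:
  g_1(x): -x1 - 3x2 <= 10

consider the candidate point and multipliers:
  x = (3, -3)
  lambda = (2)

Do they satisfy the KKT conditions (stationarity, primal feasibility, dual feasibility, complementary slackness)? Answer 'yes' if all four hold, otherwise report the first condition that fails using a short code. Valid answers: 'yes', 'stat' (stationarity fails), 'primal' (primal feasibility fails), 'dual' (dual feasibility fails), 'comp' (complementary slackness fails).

Gradient of f: grad f(x) = Q x + c = (2, 6)
Constraint values g_i(x) = a_i^T x - b_i:
  g_1((3, -3)) = -4
Stationarity residual: grad f(x) + sum_i lambda_i a_i = (0, 0)
  -> stationarity OK
Primal feasibility (all g_i <= 0): OK
Dual feasibility (all lambda_i >= 0): OK
Complementary slackness (lambda_i * g_i(x) = 0 for all i): FAILS

Verdict: the first failing condition is complementary_slackness -> comp.

comp


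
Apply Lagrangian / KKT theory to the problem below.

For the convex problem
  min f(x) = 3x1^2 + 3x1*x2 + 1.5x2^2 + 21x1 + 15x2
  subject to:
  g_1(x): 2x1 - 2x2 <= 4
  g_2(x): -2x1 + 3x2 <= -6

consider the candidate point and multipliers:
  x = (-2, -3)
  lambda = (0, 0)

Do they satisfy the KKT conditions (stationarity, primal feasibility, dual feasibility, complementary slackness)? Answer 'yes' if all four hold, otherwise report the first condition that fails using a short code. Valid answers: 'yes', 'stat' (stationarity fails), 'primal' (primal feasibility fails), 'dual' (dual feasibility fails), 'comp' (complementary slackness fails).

Gradient of f: grad f(x) = Q x + c = (0, 0)
Constraint values g_i(x) = a_i^T x - b_i:
  g_1((-2, -3)) = -2
  g_2((-2, -3)) = 1
Stationarity residual: grad f(x) + sum_i lambda_i a_i = (0, 0)
  -> stationarity OK
Primal feasibility (all g_i <= 0): FAILS
Dual feasibility (all lambda_i >= 0): OK
Complementary slackness (lambda_i * g_i(x) = 0 for all i): OK

Verdict: the first failing condition is primal_feasibility -> primal.

primal


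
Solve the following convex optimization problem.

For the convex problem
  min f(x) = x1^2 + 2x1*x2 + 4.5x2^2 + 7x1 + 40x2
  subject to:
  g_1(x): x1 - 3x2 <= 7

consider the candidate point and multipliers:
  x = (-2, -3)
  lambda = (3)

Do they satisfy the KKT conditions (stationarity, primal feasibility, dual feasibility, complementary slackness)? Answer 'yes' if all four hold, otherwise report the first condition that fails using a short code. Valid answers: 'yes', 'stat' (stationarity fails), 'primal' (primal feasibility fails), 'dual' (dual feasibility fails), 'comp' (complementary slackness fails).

Gradient of f: grad f(x) = Q x + c = (-3, 9)
Constraint values g_i(x) = a_i^T x - b_i:
  g_1((-2, -3)) = 0
Stationarity residual: grad f(x) + sum_i lambda_i a_i = (0, 0)
  -> stationarity OK
Primal feasibility (all g_i <= 0): OK
Dual feasibility (all lambda_i >= 0): OK
Complementary slackness (lambda_i * g_i(x) = 0 for all i): OK

Verdict: yes, KKT holds.

yes
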